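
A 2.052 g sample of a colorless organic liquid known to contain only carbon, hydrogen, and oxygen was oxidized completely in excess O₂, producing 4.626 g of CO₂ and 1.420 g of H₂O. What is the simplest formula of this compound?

mol C = 4.626 g CO₂ ÷ 44.009 g/mol = 0.10511 mol
mol H = 2 × 1.420 g H₂O ÷ 18.015 g/mol = 0.15765 mol
mass O = 2.052 − (1.2625 + 0.15891) = 0.63056 g → mol O = 0.63056 ÷ 15.999 = 0.039412 mol
Divide by the smallest (0.039412 mol): C 2.667, H 4.000, O 1.000
Multiplying each by 3 gives whole numbers: C 8.00, H 12.00, O 3.00

C8H12O3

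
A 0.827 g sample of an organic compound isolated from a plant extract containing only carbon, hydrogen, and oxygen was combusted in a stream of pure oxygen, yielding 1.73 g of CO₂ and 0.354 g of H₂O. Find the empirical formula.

C2H2O

mol C = 1.73 g CO₂ ÷ 44.009 g/mol = 0.03931 mol
mol H = 2 × 0.354 g H₂O ÷ 18.015 g/mol = 0.03930 mol
mass O = 0.827 − (0.4722 + 0.03961) = 0.3152 g → mol O = 0.3152 ÷ 15.999 = 0.01970 mol
Divide by the smallest (0.01970 mol): C 1.995, H 1.995, O 1.000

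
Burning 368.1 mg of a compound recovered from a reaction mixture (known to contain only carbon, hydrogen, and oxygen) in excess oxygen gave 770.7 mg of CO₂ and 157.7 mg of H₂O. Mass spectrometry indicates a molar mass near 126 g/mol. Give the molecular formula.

C6H6O3

mol C = 0.7707 g CO₂ ÷ 44.009 g/mol = 0.017512 mol
mol H = 2 × 0.1577 g H₂O ÷ 18.015 g/mol = 0.017508 mol
mass O = 0.3681 − (0.21034 + 0.017648) = 0.14011 g → mol O = 0.14011 ÷ 15.999 = 0.0087575 mol
Divide by the smallest (0.0087575 mol): C 2.000, H 1.999, O 1.000
Empirical formula: C2H2O
Empirical-formula mass = 42.04 g/mol; 126 ÷ 42.04 ≈ 3, so the molecular formula is C6H6O3.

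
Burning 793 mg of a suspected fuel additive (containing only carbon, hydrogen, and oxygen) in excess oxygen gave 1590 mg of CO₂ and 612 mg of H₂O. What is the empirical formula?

mol C = 1.59 g CO₂ ÷ 44.009 g/mol = 0.03613 mol
mol H = 2 × 0.612 g H₂O ÷ 18.015 g/mol = 0.06794 mol
mass O = 0.793 − (0.4339 + 0.06849) = 0.2906 g → mol O = 0.2906 ÷ 15.999 = 0.01816 mol
Divide by the smallest (0.01816 mol): C 1.989, H 3.741, O 1.000
Multiplying each by 4 gives whole numbers: C 7.96, H 14.96, O 4.00

C8H15O4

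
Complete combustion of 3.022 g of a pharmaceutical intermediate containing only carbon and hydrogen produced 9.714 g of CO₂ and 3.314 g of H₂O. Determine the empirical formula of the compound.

C3H5

mol C = 9.714 g CO₂ ÷ 44.009 g/mol = 0.22073 mol
mol H = 2 × 3.314 g H₂O ÷ 18.015 g/mol = 0.36792 mol
Divide by the smallest (0.22073 mol): C 1.000, H 1.667
Multiplying each by 3 gives whole numbers: C 3.00, H 5.00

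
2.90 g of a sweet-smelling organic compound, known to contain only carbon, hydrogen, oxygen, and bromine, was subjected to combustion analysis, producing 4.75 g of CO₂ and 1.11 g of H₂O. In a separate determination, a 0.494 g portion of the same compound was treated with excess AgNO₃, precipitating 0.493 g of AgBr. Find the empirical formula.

mol C = 4.75 g CO₂ ÷ 44.009 g/mol = 0.1079 mol
mol H = 2 × 1.11 g H₂O ÷ 18.015 g/mol = 0.1232 mol
From the AgBr data: mol Br per gram of compound = (0.493 ÷ 187.772) ÷ 0.494 = 0.005315 mol/g, so in the 2.90 g combustion sample mol Br = 0.01541 mol
mass O = 2.90 − (1.296 + 0.1242 + 1.232) = 0.2478 g → mol O = 0.2478 ÷ 15.999 = 0.01549 mol
Divide by the smallest (0.01541 mol): C 7.003, H 7.995, Br 1.000, O 1.005

C7H8BrO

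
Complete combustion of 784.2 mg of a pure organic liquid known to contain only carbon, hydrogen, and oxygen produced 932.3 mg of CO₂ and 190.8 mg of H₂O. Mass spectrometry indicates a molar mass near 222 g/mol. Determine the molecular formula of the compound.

C6H6O9

mol C = 0.9323 g CO₂ ÷ 44.009 g/mol = 0.021184 mol
mol H = 2 × 0.1908 g H₂O ÷ 18.015 g/mol = 0.021182 mol
mass O = 0.7842 − (0.25444 + 0.021352) = 0.50840 g → mol O = 0.50840 ÷ 15.999 = 0.031777 mol
Divide by the smallest (0.021182 mol): C 1.000, H 1.000, O 1.500
Multiplying each by 2 gives whole numbers: C 2.00, H 2.00, O 3.00
Empirical formula: C2H2O3
Empirical-formula mass = 74.03 g/mol; 222 ÷ 74.03 ≈ 3, so the molecular formula is C6H6O9.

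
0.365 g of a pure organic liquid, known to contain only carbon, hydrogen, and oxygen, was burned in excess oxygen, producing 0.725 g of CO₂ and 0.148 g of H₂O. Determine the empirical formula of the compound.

C7H7O4

mol C = 0.725 g CO₂ ÷ 44.009 g/mol = 0.01647 mol
mol H = 2 × 0.148 g H₂O ÷ 18.015 g/mol = 0.01643 mol
mass O = 0.365 − (0.1979 + 0.01656) = 0.1506 g → mol O = 0.1506 ÷ 15.999 = 0.009411 mol
Divide by the smallest (0.009411 mol): C 1.750, H 1.746, O 1.000
Multiplying each by 4 gives whole numbers: C 7.00, H 6.98, O 4.00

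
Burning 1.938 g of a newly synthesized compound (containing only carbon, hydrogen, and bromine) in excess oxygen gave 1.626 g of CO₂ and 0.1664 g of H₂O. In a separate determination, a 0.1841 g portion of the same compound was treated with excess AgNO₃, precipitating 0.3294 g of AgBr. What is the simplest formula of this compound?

mol C = 1.626 g CO₂ ÷ 44.009 g/mol = 0.036947 mol
mol H = 2 × 0.1664 g H₂O ÷ 18.015 g/mol = 0.018473 mol
From the AgBr data: mol Br per gram of compound = (0.3294 ÷ 187.772) ÷ 0.1841 = 0.0095288 mol/g, so in the 1.938 g combustion sample mol Br = 0.018467 mol
Divide by the smallest (0.018467 mol): C 2.001, H 1.000, Br 1.000

C2HBr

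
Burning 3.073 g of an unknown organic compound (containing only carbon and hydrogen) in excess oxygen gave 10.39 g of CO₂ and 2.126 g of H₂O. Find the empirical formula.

CH

mol C = 10.39 g CO₂ ÷ 44.009 g/mol = 0.23609 mol
mol H = 2 × 2.126 g H₂O ÷ 18.015 g/mol = 0.23603 mol
Divide by the smallest (0.23603 mol): C 1.000, H 1.000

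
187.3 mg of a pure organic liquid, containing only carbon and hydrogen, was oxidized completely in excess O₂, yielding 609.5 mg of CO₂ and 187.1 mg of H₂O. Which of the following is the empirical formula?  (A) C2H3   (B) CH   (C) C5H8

mol C = 0.6095 g CO₂ ÷ 44.009 g/mol = 0.013849 mol
mol H = 2 × 0.1871 g H₂O ÷ 18.015 g/mol = 0.020772 mol
Divide by the smallest (0.013849 mol): C 1.000, H 1.500
Multiplying each by 2 gives whole numbers: C 2.00, H 3.00

(A) C2H3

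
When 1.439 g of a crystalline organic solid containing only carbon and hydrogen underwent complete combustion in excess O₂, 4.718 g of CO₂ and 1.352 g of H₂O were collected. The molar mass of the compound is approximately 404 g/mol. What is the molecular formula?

mol C = 4.718 g CO₂ ÷ 44.009 g/mol = 0.10721 mol
mol H = 2 × 1.352 g H₂O ÷ 18.015 g/mol = 0.15010 mol
Divide by the smallest (0.10721 mol): C 1.000, H 1.400
Multiplying each by 5 gives whole numbers: C 5.00, H 7.00
Empirical formula: C5H7
Empirical-formula mass = 67.11 g/mol; 404 ÷ 67.11 ≈ 6, so the molecular formula is C30H42.

C30H42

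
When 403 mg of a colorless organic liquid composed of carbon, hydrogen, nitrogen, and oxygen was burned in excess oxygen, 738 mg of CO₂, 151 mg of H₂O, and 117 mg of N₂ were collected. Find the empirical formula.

C4H4N2O

mol C = 0.738 g CO₂ ÷ 44.009 g/mol = 0.01677 mol
mol H = 2 × 0.151 g H₂O ÷ 18.015 g/mol = 0.01676 mol
mol N = 2 × 0.117 g N₂ ÷ 28.014 g/mol = 0.008353 mol
mass O = 0.403 − (0.2014 + 0.01690 + 0.1170) = 0.06769 g → mol O = 0.06769 ÷ 15.999 = 0.004231 mol
Divide by the smallest (0.004231 mol): C 3.964, H 3.962, N 1.974, O 1.000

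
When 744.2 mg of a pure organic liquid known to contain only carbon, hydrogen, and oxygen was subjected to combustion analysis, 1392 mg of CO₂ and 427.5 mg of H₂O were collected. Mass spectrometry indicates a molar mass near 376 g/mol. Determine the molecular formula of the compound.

C16H24O10

mol C = 1.392 g CO₂ ÷ 44.009 g/mol = 0.031630 mol
mol H = 2 × 0.4275 g H₂O ÷ 18.015 g/mol = 0.047460 mol
mass O = 0.7442 − (0.37991 + 0.047840) = 0.31645 g → mol O = 0.31645 ÷ 15.999 = 0.019780 mol
Divide by the smallest (0.019780 mol): C 1.599, H 2.399, O 1.000
Multiplying each by 5 gives whole numbers: C 8.00, H 12.00, O 5.00
Empirical formula: C8H12O5
Empirical-formula mass = 188.18 g/mol; 376 ÷ 188.18 ≈ 2, so the molecular formula is C16H24O10.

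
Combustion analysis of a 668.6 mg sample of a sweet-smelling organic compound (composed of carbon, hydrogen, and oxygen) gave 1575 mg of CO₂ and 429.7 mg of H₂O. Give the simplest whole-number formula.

mol C = 1.575 g CO₂ ÷ 44.009 g/mol = 0.035788 mol
mol H = 2 × 0.4297 g H₂O ÷ 18.015 g/mol = 0.047705 mol
mass O = 0.6686 − (0.42985 + 0.048086) = 0.19066 g → mol O = 0.19066 ÷ 15.999 = 0.011917 mol
Divide by the smallest (0.011917 mol): C 3.003, H 4.003, O 1.000

C3H4O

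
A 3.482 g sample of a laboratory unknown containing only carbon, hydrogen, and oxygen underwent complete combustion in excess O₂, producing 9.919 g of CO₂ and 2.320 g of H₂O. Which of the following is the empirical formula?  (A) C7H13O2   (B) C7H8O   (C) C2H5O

(B) C7H8O

mol C = 9.919 g CO₂ ÷ 44.009 g/mol = 0.22539 mol
mol H = 2 × 2.320 g H₂O ÷ 18.015 g/mol = 0.25756 mol
mass O = 3.482 − (2.7071 + 0.25962) = 0.51527 g → mol O = 0.51527 ÷ 15.999 = 0.032206 mol
Divide by the smallest (0.032206 mol): C 6.998, H 7.997, O 1.000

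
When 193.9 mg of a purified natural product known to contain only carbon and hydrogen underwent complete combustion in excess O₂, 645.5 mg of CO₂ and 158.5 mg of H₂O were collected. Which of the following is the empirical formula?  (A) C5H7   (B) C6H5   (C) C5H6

mol C = 0.6455 g CO₂ ÷ 44.009 g/mol = 0.014667 mol
mol H = 2 × 0.1585 g H₂O ÷ 18.015 g/mol = 0.017596 mol
Divide by the smallest (0.014667 mol): C 1.000, H 1.200
Multiplying each by 5 gives whole numbers: C 5.00, H 6.00

(C) C5H6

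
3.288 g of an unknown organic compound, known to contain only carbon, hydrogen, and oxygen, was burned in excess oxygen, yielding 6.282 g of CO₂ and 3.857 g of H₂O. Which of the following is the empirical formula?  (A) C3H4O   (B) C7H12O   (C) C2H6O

mol C = 6.282 g CO₂ ÷ 44.009 g/mol = 0.14274 mol
mol H = 2 × 3.857 g H₂O ÷ 18.015 g/mol = 0.42820 mol
mass O = 3.288 − (1.7145 + 0.43162) = 1.1419 g → mol O = 1.1419 ÷ 15.999 = 0.071372 mol
Divide by the smallest (0.071372 mol): C 2.000, H 6.000, O 1.000

(C) C2H6O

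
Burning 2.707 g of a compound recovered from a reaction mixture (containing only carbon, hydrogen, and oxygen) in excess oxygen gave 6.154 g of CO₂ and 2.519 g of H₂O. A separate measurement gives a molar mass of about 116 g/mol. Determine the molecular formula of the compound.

C6H12O2

mol C = 6.154 g CO₂ ÷ 44.009 g/mol = 0.13984 mol
mol H = 2 × 2.519 g H₂O ÷ 18.015 g/mol = 0.27966 mol
mass O = 2.707 − (1.6796 + 0.28189) = 0.74555 g → mol O = 0.74555 ÷ 15.999 = 0.046600 mol
Divide by the smallest (0.046600 mol): C 3.001, H 6.001, O 1.000
Empirical formula: C3H6O
Empirical-formula mass = 58.08 g/mol; 116 ÷ 58.08 ≈ 2, so the molecular formula is C6H12O2.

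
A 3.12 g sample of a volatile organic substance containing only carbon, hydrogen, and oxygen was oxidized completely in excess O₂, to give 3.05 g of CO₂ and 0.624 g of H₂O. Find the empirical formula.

mol C = 3.05 g CO₂ ÷ 44.009 g/mol = 0.06930 mol
mol H = 2 × 0.624 g H₂O ÷ 18.015 g/mol = 0.06928 mol
mass O = 3.12 − (0.8324 + 0.06983) = 2.218 g → mol O = 2.218 ÷ 15.999 = 0.1386 mol
Divide by the smallest (0.06928 mol): C 1.000, H 1.000, O 2.001

CHO2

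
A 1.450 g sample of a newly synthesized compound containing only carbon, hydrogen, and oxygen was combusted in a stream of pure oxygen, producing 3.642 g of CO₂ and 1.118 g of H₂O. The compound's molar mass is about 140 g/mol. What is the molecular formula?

mol C = 3.642 g CO₂ ÷ 44.009 g/mol = 0.082756 mol
mol H = 2 × 1.118 g H₂O ÷ 18.015 g/mol = 0.12412 mol
mass O = 1.450 − (0.99398 + 0.12511) = 0.33091 g → mol O = 0.33091 ÷ 15.999 = 0.020683 mol
Divide by the smallest (0.020683 mol): C 4.001, H 6.001, O 1.000
Empirical formula: C4H6O
Empirical-formula mass = 70.09 g/mol; 140 ÷ 70.09 ≈ 2, so the molecular formula is C8H12O2.

C8H12O2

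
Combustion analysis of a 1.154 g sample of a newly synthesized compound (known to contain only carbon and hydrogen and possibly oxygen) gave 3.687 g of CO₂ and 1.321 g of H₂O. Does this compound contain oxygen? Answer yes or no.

mol C = 3.687 g CO₂ ÷ 44.009 g/mol = 0.083778 mol
mol H = 2 × 1.321 g H₂O ÷ 18.015 g/mol = 0.14666 mol
C and H together account for 1.1541 g — essentially the entire 1.154 g sample — so the compound contains no oxygen.

no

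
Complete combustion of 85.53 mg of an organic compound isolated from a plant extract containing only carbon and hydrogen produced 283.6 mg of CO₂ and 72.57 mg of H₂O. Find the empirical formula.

C4H5

mol C = 0.2836 g CO₂ ÷ 44.009 g/mol = 0.0064441 mol
mol H = 2 × 0.07257 g H₂O ÷ 18.015 g/mol = 0.0080566 mol
Divide by the smallest (0.0064441 mol): C 1.000, H 1.250
Multiplying each by 4 gives whole numbers: C 4.00, H 5.00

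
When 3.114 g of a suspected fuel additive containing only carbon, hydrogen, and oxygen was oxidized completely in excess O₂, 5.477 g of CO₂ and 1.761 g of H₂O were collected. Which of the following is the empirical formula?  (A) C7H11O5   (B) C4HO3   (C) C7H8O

(A) C7H11O5

mol C = 5.477 g CO₂ ÷ 44.009 g/mol = 0.12445 mol
mol H = 2 × 1.761 g H₂O ÷ 18.015 g/mol = 0.19550 mol
mass O = 3.114 − (1.4948 + 0.19707) = 1.4221 g → mol O = 1.4221 ÷ 15.999 = 0.088889 mol
Divide by the smallest (0.088889 mol): C 1.400, H 2.199, O 1.000
Multiplying each by 5 gives whole numbers: C 7.00, H 11.00, O 5.00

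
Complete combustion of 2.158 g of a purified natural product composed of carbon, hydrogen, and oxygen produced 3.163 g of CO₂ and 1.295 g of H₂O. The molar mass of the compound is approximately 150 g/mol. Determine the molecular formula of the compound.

C5H10O5

mol C = 3.163 g CO₂ ÷ 44.009 g/mol = 0.071872 mol
mol H = 2 × 1.295 g H₂O ÷ 18.015 g/mol = 0.14377 mol
mass O = 2.158 − (0.86325 + 0.14492) = 1.1498 g → mol O = 1.1498 ÷ 15.999 = 0.071869 mol
Divide by the smallest (0.071869 mol): C 1.000, H 2.000, O 1.000
Empirical formula: CH2O
Empirical-formula mass = 30.03 g/mol; 150 ÷ 30.03 ≈ 5, so the molecular formula is C5H10O5.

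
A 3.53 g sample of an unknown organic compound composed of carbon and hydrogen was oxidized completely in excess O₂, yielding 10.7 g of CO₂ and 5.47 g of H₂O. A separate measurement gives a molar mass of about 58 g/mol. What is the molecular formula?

mol C = 10.7 g CO₂ ÷ 44.009 g/mol = 0.2431 mol
mol H = 2 × 5.47 g H₂O ÷ 18.015 g/mol = 0.6073 mol
Divide by the smallest (0.2431 mol): C 1.000, H 2.498
Multiplying each by 2 gives whole numbers: C 2.00, H 5.00
Empirical formula: C2H5
Empirical-formula mass = 29.06 g/mol; 58 ÷ 29.06 ≈ 2, so the molecular formula is C4H10.

C4H10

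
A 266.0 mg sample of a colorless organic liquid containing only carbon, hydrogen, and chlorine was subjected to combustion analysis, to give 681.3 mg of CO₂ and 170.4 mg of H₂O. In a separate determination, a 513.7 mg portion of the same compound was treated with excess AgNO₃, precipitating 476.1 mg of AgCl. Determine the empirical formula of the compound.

mol C = 0.6813 g CO₂ ÷ 44.009 g/mol = 0.015481 mol
mol H = 2 × 0.1704 g H₂O ÷ 18.015 g/mol = 0.018918 mol
From the AgCl data: mol Cl per gram of compound = (0.4761 ÷ 143.318) ÷ 0.5137 = 0.0064668 mol/g, so in the 0.2660 g combustion sample mol Cl = 0.0017202 mol
Divide by the smallest (0.0017202 mol): C 9.000, H 10.998, Cl 1.000

C9H11Cl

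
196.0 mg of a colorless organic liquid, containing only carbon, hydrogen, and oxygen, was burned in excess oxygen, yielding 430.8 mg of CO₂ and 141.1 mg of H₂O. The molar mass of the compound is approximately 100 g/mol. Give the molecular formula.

C5H8O2

mol C = 0.4308 g CO₂ ÷ 44.009 g/mol = 0.0097889 mol
mol H = 2 × 0.1411 g H₂O ÷ 18.015 g/mol = 0.015665 mol
mass O = 0.1960 − (0.11757 + 0.015790) = 0.062635 g → mol O = 0.062635 ÷ 15.999 = 0.0039150 mol
Divide by the smallest (0.0039150 mol): C 2.500, H 4.001, O 1.000
Multiplying each by 2 gives whole numbers: C 5.00, H 8.00, O 2.00
Empirical formula: C5H8O2
Empirical-formula mass = 100.12 g/mol; 100 ÷ 100.12 ≈ 1, so the molecular formula is C5H8O2.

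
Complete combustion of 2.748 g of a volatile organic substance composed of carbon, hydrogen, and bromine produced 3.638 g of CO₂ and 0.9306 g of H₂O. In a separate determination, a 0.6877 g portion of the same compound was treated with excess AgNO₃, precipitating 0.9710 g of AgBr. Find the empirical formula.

mol C = 3.638 g CO₂ ÷ 44.009 g/mol = 0.082665 mol
mol H = 2 × 0.9306 g H₂O ÷ 18.015 g/mol = 0.10331 mol
From the AgBr data: mol Br per gram of compound = (0.9710 ÷ 187.772) ÷ 0.6877 = 0.0075195 mol/g, so in the 2.748 g combustion sample mol Br = 0.020664 mol
Divide by the smallest (0.020664 mol): C 4.001, H 5.000, Br 1.000

C4H5Br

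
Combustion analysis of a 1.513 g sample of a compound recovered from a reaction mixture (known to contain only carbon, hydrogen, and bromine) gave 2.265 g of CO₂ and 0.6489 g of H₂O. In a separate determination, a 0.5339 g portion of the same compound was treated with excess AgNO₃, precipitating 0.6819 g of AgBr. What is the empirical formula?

mol C = 2.265 g CO₂ ÷ 44.009 g/mol = 0.051467 mol
mol H = 2 × 0.6489 g H₂O ÷ 18.015 g/mol = 0.072040 mol
From the AgBr data: mol Br per gram of compound = (0.6819 ÷ 187.772) ÷ 0.5339 = 0.0068019 mol/g, so in the 1.513 g combustion sample mol Br = 0.010291 mol
Divide by the smallest (0.010291 mol): C 5.001, H 7.000, Br 1.000

C5H7Br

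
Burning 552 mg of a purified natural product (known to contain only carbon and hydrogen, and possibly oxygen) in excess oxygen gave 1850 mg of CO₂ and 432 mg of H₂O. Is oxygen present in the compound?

mol C = 1.85 g CO₂ ÷ 44.009 g/mol = 0.04204 mol
mol H = 2 × 0.432 g H₂O ÷ 18.015 g/mol = 0.04796 mol
C and H together account for 0.5532 g — essentially the entire 0.552 g sample — so the compound contains no oxygen.

no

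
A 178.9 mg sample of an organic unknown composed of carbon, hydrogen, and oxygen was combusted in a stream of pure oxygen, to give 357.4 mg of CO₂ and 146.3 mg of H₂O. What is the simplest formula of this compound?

C2H4O

mol C = 0.3574 g CO₂ ÷ 44.009 g/mol = 0.0081211 mol
mol H = 2 × 0.1463 g H₂O ÷ 18.015 g/mol = 0.016242 mol
mass O = 0.1789 − (0.097542 + 0.016372) = 0.064986 g → mol O = 0.064986 ÷ 15.999 = 0.0040619 mol
Divide by the smallest (0.0040619 mol): C 1.999, H 3.999, O 1.000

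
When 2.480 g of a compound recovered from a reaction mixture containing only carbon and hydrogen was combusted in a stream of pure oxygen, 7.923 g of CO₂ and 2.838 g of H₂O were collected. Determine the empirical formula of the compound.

mol C = 7.923 g CO₂ ÷ 44.009 g/mol = 0.18003 mol
mol H = 2 × 2.838 g H₂O ÷ 18.015 g/mol = 0.31507 mol
Divide by the smallest (0.18003 mol): C 1.000, H 1.750
Multiplying each by 4 gives whole numbers: C 4.00, H 7.00

C4H7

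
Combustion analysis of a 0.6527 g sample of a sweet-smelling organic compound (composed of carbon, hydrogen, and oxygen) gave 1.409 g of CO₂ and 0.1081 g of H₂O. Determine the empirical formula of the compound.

mol C = 1.409 g CO₂ ÷ 44.009 g/mol = 0.032016 mol
mol H = 2 × 0.1081 g H₂O ÷ 18.015 g/mol = 0.012001 mol
mass O = 0.6527 − (0.38455 + 0.012097) = 0.25606 g → mol O = 0.25606 ÷ 15.999 = 0.016005 mol
Divide by the smallest (0.012001 mol): C 2.668, H 1.000, O 1.334
Multiplying each by 3 gives whole numbers: C 8.00, H 3.00, O 4.00

C8H3O4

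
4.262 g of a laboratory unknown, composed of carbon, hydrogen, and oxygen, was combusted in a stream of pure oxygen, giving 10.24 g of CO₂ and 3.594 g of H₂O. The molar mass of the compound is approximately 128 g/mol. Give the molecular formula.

mol C = 10.24 g CO₂ ÷ 44.009 g/mol = 0.23268 mol
mol H = 2 × 3.594 g H₂O ÷ 18.015 g/mol = 0.39900 mol
mass O = 4.262 − (2.7947 + 0.40219) = 1.0651 g → mol O = 1.0651 ÷ 15.999 = 0.066572 mol
Divide by the smallest (0.066572 mol): C 3.495, H 5.993, O 1.000
Multiplying each by 2 gives whole numbers: C 6.99, H 11.99, O 2.00
Empirical formula: C7H12O2
Empirical-formula mass = 128.17 g/mol; 128 ÷ 128.17 ≈ 1, so the molecular formula is C7H12O2.

C7H12O2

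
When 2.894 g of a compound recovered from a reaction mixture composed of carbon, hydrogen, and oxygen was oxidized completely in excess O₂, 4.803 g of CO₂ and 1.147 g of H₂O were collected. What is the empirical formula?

C6H7O5

mol C = 4.803 g CO₂ ÷ 44.009 g/mol = 0.10914 mol
mol H = 2 × 1.147 g H₂O ÷ 18.015 g/mol = 0.12734 mol
mass O = 2.894 − (1.3108 + 0.12836) = 1.4548 g → mol O = 1.4548 ÷ 15.999 = 0.090931 mol
Divide by the smallest (0.090931 mol): C 1.200, H 1.400, O 1.000
Multiplying each by 5 gives whole numbers: C 6.00, H 7.00, O 5.00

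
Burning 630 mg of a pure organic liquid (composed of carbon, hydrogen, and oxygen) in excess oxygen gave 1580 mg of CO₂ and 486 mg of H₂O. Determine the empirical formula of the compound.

C4H6O

mol C = 1.58 g CO₂ ÷ 44.009 g/mol = 0.03590 mol
mol H = 2 × 0.486 g H₂O ÷ 18.015 g/mol = 0.05396 mol
mass O = 0.630 − (0.4312 + 0.05439) = 0.1444 g → mol O = 0.1444 ÷ 15.999 = 0.009025 mol
Divide by the smallest (0.009025 mol): C 3.978, H 5.978, O 1.000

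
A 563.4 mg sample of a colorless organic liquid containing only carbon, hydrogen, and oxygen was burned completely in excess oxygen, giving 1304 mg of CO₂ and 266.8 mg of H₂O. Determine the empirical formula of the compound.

C8H8O3

mol C = 1.304 g CO₂ ÷ 44.009 g/mol = 0.029630 mol
mol H = 2 × 0.2668 g H₂O ÷ 18.015 g/mol = 0.029620 mol
mass O = 0.5634 − (0.35589 + 0.029857) = 0.17765 g → mol O = 0.17765 ÷ 15.999 = 0.011104 mol
Divide by the smallest (0.011104 mol): C 2.668, H 2.667, O 1.000
Multiplying each by 3 gives whole numbers: C 8.01, H 8.00, O 3.00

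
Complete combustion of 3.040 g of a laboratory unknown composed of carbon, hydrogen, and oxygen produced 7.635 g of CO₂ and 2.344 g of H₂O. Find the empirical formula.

C4H6O

mol C = 7.635 g CO₂ ÷ 44.009 g/mol = 0.17349 mol
mol H = 2 × 2.344 g H₂O ÷ 18.015 g/mol = 0.26023 mol
mass O = 3.040 − (2.0838 + 0.26231) = 0.69394 g → mol O = 0.69394 ÷ 15.999 = 0.043374 mol
Divide by the smallest (0.043374 mol): C 4.000, H 6.000, O 1.000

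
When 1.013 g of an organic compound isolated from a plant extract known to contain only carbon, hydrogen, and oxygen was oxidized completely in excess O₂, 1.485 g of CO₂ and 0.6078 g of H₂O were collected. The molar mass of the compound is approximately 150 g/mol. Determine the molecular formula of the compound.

mol C = 1.485 g CO₂ ÷ 44.009 g/mol = 0.033743 mol
mol H = 2 × 0.6078 g H₂O ÷ 18.015 g/mol = 0.067477 mol
mass O = 1.013 − (0.40529 + 0.068017) = 0.53969 g → mol O = 0.53969 ÷ 15.999 = 0.033733 mol
Divide by the smallest (0.033733 mol): C 1.000, H 2.000, O 1.000
Empirical formula: CH2O
Empirical-formula mass = 30.03 g/mol; 150 ÷ 30.03 ≈ 5, so the molecular formula is C5H10O5.

C5H10O5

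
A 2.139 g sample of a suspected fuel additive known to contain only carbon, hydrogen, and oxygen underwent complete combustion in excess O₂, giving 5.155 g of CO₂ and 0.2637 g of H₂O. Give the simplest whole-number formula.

mol C = 5.155 g CO₂ ÷ 44.009 g/mol = 0.11714 mol
mol H = 2 × 0.2637 g H₂O ÷ 18.015 g/mol = 0.029276 mol
mass O = 2.139 − (1.4069 + 0.029510) = 0.70258 g → mol O = 0.70258 ÷ 15.999 = 0.043914 mol
Divide by the smallest (0.029276 mol): C 4.001, H 1.000, O 1.500
Multiplying each by 2 gives whole numbers: C 8.00, H 2.00, O 3.00

C8H2O3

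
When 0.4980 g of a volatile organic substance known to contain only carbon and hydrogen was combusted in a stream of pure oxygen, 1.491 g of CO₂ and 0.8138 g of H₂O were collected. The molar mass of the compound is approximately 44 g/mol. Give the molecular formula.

C3H8

mol C = 1.491 g CO₂ ÷ 44.009 g/mol = 0.033879 mol
mol H = 2 × 0.8138 g H₂O ÷ 18.015 g/mol = 0.090347 mol
Divide by the smallest (0.033879 mol): C 1.000, H 2.667
Multiplying each by 3 gives whole numbers: C 3.00, H 8.00
Empirical formula: C3H8
Empirical-formula mass = 44.10 g/mol; 44 ÷ 44.10 ≈ 1, so the molecular formula is C3H8.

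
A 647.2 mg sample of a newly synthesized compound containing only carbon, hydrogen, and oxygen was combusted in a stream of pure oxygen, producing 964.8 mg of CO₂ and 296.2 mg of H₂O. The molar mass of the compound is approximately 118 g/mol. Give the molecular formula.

C4H6O4

mol C = 0.9648 g CO₂ ÷ 44.009 g/mol = 0.021923 mol
mol H = 2 × 0.2962 g H₂O ÷ 18.015 g/mol = 0.032884 mol
mass O = 0.6472 − (0.26331 + 0.033147) = 0.35074 g → mol O = 0.35074 ÷ 15.999 = 0.021923 mol
Divide by the smallest (0.021923 mol): C 1.000, H 1.500, O 1.000
Multiplying each by 2 gives whole numbers: C 2.00, H 3.00, O 2.00
Empirical formula: C2H3O2
Empirical-formula mass = 59.04 g/mol; 118 ÷ 59.04 ≈ 2, so the molecular formula is C4H6O4.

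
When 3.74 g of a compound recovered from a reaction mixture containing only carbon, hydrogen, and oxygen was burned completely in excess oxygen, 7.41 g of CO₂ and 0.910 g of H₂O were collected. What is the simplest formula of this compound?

C5H3O3

mol C = 7.41 g CO₂ ÷ 44.009 g/mol = 0.1684 mol
mol H = 2 × 0.910 g H₂O ÷ 18.015 g/mol = 0.1010 mol
mass O = 3.74 − (2.022 + 0.1018) = 1.616 g → mol O = 1.616 ÷ 15.999 = 0.1010 mol
Divide by the smallest (0.1010 mol): C 1.667, H 1.000, O 1.000
Multiplying each by 3 gives whole numbers: C 5.00, H 3.00, O 3.00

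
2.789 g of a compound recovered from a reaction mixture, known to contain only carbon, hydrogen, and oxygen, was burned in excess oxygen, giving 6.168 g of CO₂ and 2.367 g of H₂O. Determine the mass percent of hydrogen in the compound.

9.50%

mol C = 6.168 g CO₂ ÷ 44.009 g/mol = 0.14015 mol
mol H = 2 × 2.367 g H₂O ÷ 18.015 g/mol = 0.26278 mol
mass O = 2.789 − (1.6834 + 0.26488) = 0.84074 g → mol O = 0.84074 ÷ 15.999 = 0.052549 mol
mass % H = 0.26488 g ÷ 2.789 g × 100%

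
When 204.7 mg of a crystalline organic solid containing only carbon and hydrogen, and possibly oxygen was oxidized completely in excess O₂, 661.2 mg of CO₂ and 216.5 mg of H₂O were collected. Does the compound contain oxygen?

mol C = 0.6612 g CO₂ ÷ 44.009 g/mol = 0.015024 mol
mol H = 2 × 0.2165 g H₂O ÷ 18.015 g/mol = 0.024036 mol
C and H together account for 0.20468 g — essentially the entire 0.2047 g sample — so the compound contains no oxygen.

no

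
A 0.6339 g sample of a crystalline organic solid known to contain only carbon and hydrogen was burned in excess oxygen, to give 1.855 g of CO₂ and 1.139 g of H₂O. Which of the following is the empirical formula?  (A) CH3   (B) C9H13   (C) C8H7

(A) CH3

mol C = 1.855 g CO₂ ÷ 44.009 g/mol = 0.042150 mol
mol H = 2 × 1.139 g H₂O ÷ 18.015 g/mol = 0.12645 mol
Divide by the smallest (0.042150 mol): C 1.000, H 3.000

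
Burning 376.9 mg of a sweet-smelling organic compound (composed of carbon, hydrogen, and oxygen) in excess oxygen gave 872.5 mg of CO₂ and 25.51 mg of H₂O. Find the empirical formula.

C7HO3

mol C = 0.8725 g CO₂ ÷ 44.009 g/mol = 0.019825 mol
mol H = 2 × 0.02551 g H₂O ÷ 18.015 g/mol = 0.0028321 mol
mass O = 0.3769 − (0.23812 + 0.0028547) = 0.13592 g → mol O = 0.13592 ÷ 15.999 = 0.0084956 mol
Divide by the smallest (0.0028321 mol): C 7.000, H 1.000, O 3.000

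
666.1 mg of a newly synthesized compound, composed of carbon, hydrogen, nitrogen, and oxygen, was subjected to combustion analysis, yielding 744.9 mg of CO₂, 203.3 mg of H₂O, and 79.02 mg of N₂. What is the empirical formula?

C3H4NO4

mol C = 0.7449 g CO₂ ÷ 44.009 g/mol = 0.016926 mol
mol H = 2 × 0.2033 g H₂O ÷ 18.015 g/mol = 0.022570 mol
mol N = 2 × 0.07902 g N₂ ÷ 28.014 g/mol = 0.0056415 mol
mass O = 0.6661 − (0.20330 + 0.022751 + 0.079020) = 0.36103 g → mol O = 0.36103 ÷ 15.999 = 0.022566 mol
Divide by the smallest (0.0056415 mol): C 3.000, H 4.001, N 1.000, O 4.000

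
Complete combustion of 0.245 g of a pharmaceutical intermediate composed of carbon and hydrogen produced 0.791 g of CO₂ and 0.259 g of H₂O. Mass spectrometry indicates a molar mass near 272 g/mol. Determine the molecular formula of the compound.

mol C = 0.791 g CO₂ ÷ 44.009 g/mol = 0.01797 mol
mol H = 2 × 0.259 g H₂O ÷ 18.015 g/mol = 0.02875 mol
Divide by the smallest (0.01797 mol): C 1.000, H 1.600
Multiplying each by 5 gives whole numbers: C 5.00, H 8.00
Empirical formula: C5H8
Empirical-formula mass = 68.12 g/mol; 272 ÷ 68.12 ≈ 4, so the molecular formula is C20H32.

C20H32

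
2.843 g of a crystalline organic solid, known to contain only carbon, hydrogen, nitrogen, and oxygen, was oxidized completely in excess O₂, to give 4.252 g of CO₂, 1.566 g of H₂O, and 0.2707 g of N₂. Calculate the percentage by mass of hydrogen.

6.16%

mol C = 4.252 g CO₂ ÷ 44.009 g/mol = 0.096617 mol
mol H = 2 × 1.566 g H₂O ÷ 18.015 g/mol = 0.17386 mol
mol N = 2 × 0.2707 g N₂ ÷ 28.014 g/mol = 0.019326 mol
mass O = 2.843 − (1.1605 + 0.17525 + 0.27070) = 1.2366 g → mol O = 1.2366 ÷ 15.999 = 0.077292 mol
mass % H = 0.17525 g ÷ 2.843 g × 100%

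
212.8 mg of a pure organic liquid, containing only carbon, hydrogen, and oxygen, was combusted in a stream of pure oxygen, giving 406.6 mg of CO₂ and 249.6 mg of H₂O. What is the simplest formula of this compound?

mol C = 0.4066 g CO₂ ÷ 44.009 g/mol = 0.0092390 mol
mol H = 2 × 0.2496 g H₂O ÷ 18.015 g/mol = 0.027710 mol
mass O = 0.2128 − (0.11097 + 0.027932) = 0.073898 g → mol O = 0.073898 ÷ 15.999 = 0.0046189 mol
Divide by the smallest (0.0046189 mol): C 2.000, H 5.999, O 1.000

C2H6O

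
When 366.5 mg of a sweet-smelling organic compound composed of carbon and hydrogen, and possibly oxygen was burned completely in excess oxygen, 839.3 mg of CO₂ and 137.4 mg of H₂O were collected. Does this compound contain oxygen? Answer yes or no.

mol C = 0.8393 g CO₂ ÷ 44.009 g/mol = 0.019071 mol
mol H = 2 × 0.1374 g H₂O ÷ 18.015 g/mol = 0.015254 mol
C and H account for only 0.24444 g of the 0.3665 g sample; the remaining 0.12206 g must be oxygen.

yes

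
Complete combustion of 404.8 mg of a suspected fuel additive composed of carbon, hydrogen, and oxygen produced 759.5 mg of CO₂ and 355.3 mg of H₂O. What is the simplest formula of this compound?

mol C = 0.7595 g CO₂ ÷ 44.009 g/mol = 0.017258 mol
mol H = 2 × 0.3553 g H₂O ÷ 18.015 g/mol = 0.039445 mol
mass O = 0.4048 − (0.20728 + 0.039760) = 0.15776 g → mol O = 0.15776 ÷ 15.999 = 0.0098603 mol
Divide by the smallest (0.0098603 mol): C 1.750, H 4.000, O 1.000
Multiplying each by 4 gives whole numbers: C 7.00, H 16.00, O 4.00

C7H16O4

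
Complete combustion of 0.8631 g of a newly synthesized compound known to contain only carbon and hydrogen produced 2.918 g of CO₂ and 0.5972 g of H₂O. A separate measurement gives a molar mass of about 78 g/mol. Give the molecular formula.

mol C = 2.918 g CO₂ ÷ 44.009 g/mol = 0.066305 mol
mol H = 2 × 0.5972 g H₂O ÷ 18.015 g/mol = 0.066300 mol
Divide by the smallest (0.066300 mol): C 1.000, H 1.000
Empirical formula: CH
Empirical-formula mass = 13.02 g/mol; 78 ÷ 13.02 ≈ 6, so the molecular formula is C6H6.

C6H6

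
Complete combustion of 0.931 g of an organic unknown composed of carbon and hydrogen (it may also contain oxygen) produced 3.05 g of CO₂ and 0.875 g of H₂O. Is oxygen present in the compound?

mol C = 3.05 g CO₂ ÷ 44.009 g/mol = 0.06930 mol
mol H = 2 × 0.875 g H₂O ÷ 18.015 g/mol = 0.09714 mol
C and H together account for 0.9303 g — essentially the entire 0.931 g sample — so the compound contains no oxygen.

no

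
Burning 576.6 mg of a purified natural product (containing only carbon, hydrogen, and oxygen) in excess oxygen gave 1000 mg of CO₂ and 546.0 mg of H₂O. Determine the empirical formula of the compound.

C3H8O2

mol C = 1.000 g CO₂ ÷ 44.009 g/mol = 0.022723 mol
mol H = 2 × 0.5460 g H₂O ÷ 18.015 g/mol = 0.060616 mol
mass O = 0.5766 − (0.27292 + 0.061101) = 0.24258 g → mol O = 0.24258 ÷ 15.999 = 0.015162 mol
Divide by the smallest (0.015162 mol): C 1.499, H 3.998, O 1.000
Multiplying each by 2 gives whole numbers: C 3.00, H 8.00, O 2.00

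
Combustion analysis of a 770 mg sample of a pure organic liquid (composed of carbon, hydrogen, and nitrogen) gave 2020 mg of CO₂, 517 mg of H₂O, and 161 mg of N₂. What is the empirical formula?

mol C = 2.02 g CO₂ ÷ 44.009 g/mol = 0.04590 mol
mol H = 2 × 0.517 g H₂O ÷ 18.015 g/mol = 0.05740 mol
mol N = 2 × 0.161 g N₂ ÷ 28.014 g/mol = 0.01149 mol
Divide by the smallest (0.01149 mol): C 3.993, H 4.994, N 1.000

C4H5N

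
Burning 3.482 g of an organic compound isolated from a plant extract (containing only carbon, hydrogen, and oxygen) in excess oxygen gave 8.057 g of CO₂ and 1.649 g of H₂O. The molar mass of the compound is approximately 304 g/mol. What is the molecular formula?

mol C = 8.057 g CO₂ ÷ 44.009 g/mol = 0.18308 mol
mol H = 2 × 1.649 g H₂O ÷ 18.015 g/mol = 0.18307 mol
mass O = 3.482 − (2.1989 + 0.18453) = 1.0985 g → mol O = 1.0985 ÷ 15.999 = 0.068663 mol
Divide by the smallest (0.068663 mol): C 2.666, H 2.666, O 1.000
Multiplying each by 3 gives whole numbers: C 8.00, H 8.00, O 3.00
Empirical formula: C8H8O3
Empirical-formula mass = 152.15 g/mol; 304 ÷ 152.15 ≈ 2, so the molecular formula is C16H16O6.

C16H16O6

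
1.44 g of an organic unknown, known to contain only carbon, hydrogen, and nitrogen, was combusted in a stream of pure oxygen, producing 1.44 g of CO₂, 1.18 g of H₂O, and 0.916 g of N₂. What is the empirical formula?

CH4N2

mol C = 1.44 g CO₂ ÷ 44.009 g/mol = 0.03272 mol
mol H = 2 × 1.18 g H₂O ÷ 18.015 g/mol = 0.1310 mol
mol N = 2 × 0.916 g N₂ ÷ 28.014 g/mol = 0.06540 mol
Divide by the smallest (0.03272 mol): C 1.000, H 4.004, N 1.999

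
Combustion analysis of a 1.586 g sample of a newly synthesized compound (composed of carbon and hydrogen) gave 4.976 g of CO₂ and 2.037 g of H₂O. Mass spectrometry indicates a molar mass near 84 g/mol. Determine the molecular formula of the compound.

mol C = 4.976 g CO₂ ÷ 44.009 g/mol = 0.11307 mol
mol H = 2 × 2.037 g H₂O ÷ 18.015 g/mol = 0.22614 mol
Divide by the smallest (0.11307 mol): C 1.000, H 2.000
Empirical formula: CH2
Empirical-formula mass = 14.03 g/mol; 84 ÷ 14.03 ≈ 6, so the molecular formula is C6H12.

C6H12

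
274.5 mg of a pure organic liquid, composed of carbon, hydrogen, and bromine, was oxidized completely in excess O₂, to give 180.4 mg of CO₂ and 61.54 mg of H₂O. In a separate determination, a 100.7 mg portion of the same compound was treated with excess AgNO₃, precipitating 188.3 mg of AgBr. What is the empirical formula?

mol C = 0.1804 g CO₂ ÷ 44.009 g/mol = 0.0040992 mol
mol H = 2 × 0.06154 g H₂O ÷ 18.015 g/mol = 0.0068321 mol
From the AgBr data: mol Br per gram of compound = (0.1883 ÷ 187.772) ÷ 0.1007 = 0.0099584 mol/g, so in the 0.2745 g combustion sample mol Br = 0.0027336 mol
Divide by the smallest (0.0027336 mol): C 1.500, H 2.499, Br 1.000
Multiplying each by 2 gives whole numbers: C 3.00, H 5.00, Br 2.00

C3H5Br2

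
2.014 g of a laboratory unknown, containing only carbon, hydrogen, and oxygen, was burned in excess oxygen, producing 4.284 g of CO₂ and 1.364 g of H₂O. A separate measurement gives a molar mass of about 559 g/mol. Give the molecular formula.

C27H42O12

mol C = 4.284 g CO₂ ÷ 44.009 g/mol = 0.097344 mol
mol H = 2 × 1.364 g H₂O ÷ 18.015 g/mol = 0.15143 mol
mass O = 2.014 − (1.1692 + 0.15264) = 0.69216 g → mol O = 0.69216 ÷ 15.999 = 0.043263 mol
Divide by the smallest (0.043263 mol): C 2.250, H 3.500, O 1.000
Multiplying each by 4 gives whole numbers: C 9.00, H 14.00, O 4.00
Empirical formula: C9H14O4
Empirical-formula mass = 186.21 g/mol; 559 ÷ 186.21 ≈ 3, so the molecular formula is C27H42O12.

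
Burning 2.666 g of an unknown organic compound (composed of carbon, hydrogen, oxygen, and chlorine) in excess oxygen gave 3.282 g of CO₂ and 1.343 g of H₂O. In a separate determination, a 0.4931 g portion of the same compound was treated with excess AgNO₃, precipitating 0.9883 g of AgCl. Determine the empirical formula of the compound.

mol C = 3.282 g CO₂ ÷ 44.009 g/mol = 0.074576 mol
mol H = 2 × 1.343 g H₂O ÷ 18.015 g/mol = 0.14910 mol
From the AgCl data: mol Cl per gram of compound = (0.9883 ÷ 143.318) ÷ 0.4931 = 0.013985 mol/g, so in the 2.666 g combustion sample mol Cl = 0.037283 mol
mass O = 2.666 − (0.89573 + 0.15029 + 1.3217) = 0.29829 g → mol O = 0.29829 ÷ 15.999 = 0.018644 mol
Divide by the smallest (0.018644 mol): C 4.000, H 7.997, Cl 2.000, O 1.000

C4H8Cl2O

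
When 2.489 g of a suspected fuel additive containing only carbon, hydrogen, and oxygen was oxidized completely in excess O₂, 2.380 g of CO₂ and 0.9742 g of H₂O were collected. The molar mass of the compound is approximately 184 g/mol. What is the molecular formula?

mol C = 2.380 g CO₂ ÷ 44.009 g/mol = 0.054080 mol
mol H = 2 × 0.9742 g H₂O ÷ 18.015 g/mol = 0.10815 mol
mass O = 2.489 − (0.64955 + 0.10902) = 1.7304 g → mol O = 1.7304 ÷ 15.999 = 0.10816 mol
Divide by the smallest (0.054080 mol): C 1.000, H 2.000, O 2.000
Empirical formula: CH2O2
Empirical-formula mass = 46.02 g/mol; 184 ÷ 46.02 ≈ 4, so the molecular formula is C4H8O8.

C4H8O8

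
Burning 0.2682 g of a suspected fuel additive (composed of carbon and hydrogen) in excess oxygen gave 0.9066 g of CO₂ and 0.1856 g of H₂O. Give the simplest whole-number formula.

CH

mol C = 0.9066 g CO₂ ÷ 44.009 g/mol = 0.020600 mol
mol H = 2 × 0.1856 g H₂O ÷ 18.015 g/mol = 0.020605 mol
Divide by the smallest (0.020600 mol): C 1.000, H 1.000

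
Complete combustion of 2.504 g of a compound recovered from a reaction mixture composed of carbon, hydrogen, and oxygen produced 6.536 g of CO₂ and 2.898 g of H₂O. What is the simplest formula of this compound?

C6H13O

mol C = 6.536 g CO₂ ÷ 44.009 g/mol = 0.14852 mol
mol H = 2 × 2.898 g H₂O ÷ 18.015 g/mol = 0.32173 mol
mass O = 2.504 − (1.7838 + 0.32431) = 0.39588 g → mol O = 0.39588 ÷ 15.999 = 0.024744 mol
Divide by the smallest (0.024744 mol): C 6.002, H 13.002, O 1.000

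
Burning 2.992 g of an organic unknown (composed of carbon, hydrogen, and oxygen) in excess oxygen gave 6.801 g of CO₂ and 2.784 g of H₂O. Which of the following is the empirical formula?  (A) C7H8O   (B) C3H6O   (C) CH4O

(B) C3H6O

mol C = 6.801 g CO₂ ÷ 44.009 g/mol = 0.15454 mol
mol H = 2 × 2.784 g H₂O ÷ 18.015 g/mol = 0.30908 mol
mass O = 2.992 − (1.8561 + 0.31155) = 0.82431 g → mol O = 0.82431 ÷ 15.999 = 0.051523 mol
Divide by the smallest (0.051523 mol): C 2.999, H 5.999, O 1.000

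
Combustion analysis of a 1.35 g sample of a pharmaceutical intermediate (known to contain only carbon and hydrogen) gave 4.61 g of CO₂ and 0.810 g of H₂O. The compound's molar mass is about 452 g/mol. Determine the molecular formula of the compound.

C35H30

mol C = 4.61 g CO₂ ÷ 44.009 g/mol = 0.1048 mol
mol H = 2 × 0.810 g H₂O ÷ 18.015 g/mol = 0.08993 mol
Divide by the smallest (0.08993 mol): C 1.165, H 1.000
Multiplying each by 6 gives whole numbers: C 6.99, H 6.00
Empirical formula: C7H6
Empirical-formula mass = 90.12 g/mol; 452 ÷ 90.12 ≈ 5, so the molecular formula is C35H30.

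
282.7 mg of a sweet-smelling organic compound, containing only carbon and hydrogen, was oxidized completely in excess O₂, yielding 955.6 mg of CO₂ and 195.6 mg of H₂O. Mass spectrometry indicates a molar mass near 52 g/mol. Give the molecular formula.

C4H4

mol C = 0.9556 g CO₂ ÷ 44.009 g/mol = 0.021714 mol
mol H = 2 × 0.1956 g H₂O ÷ 18.015 g/mol = 0.021715 mol
Divide by the smallest (0.021714 mol): C 1.000, H 1.000
Empirical formula: CH
Empirical-formula mass = 13.02 g/mol; 52 ÷ 13.02 ≈ 4, so the molecular formula is C4H4.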